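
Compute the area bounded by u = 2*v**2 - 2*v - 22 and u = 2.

343/3

Both boundary curves give u as a function of v, so integrate with respect to v. Setting them equal: 2*v**2 - 2*v - 24 = 0, i.e. 2*(v - 4)*(v + 3) = 0, so they meet at v = -3, 4.
For v in [-3, 4], u = 2*v**2 - 2*v - 22 is on the left; area = ∫[-3,4] (-(2*v**2 - 2*v - 24)) dv = 343/3.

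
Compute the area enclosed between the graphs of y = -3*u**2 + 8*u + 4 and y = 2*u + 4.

4

Set the curves equal: -3*u**2 + 8*u + 4 = 2*u + 4, so -3*u**2 + 6*u = 0, which factors as -3*u*(u - 2) = 0. The curves meet at u = 0, 2.
On [0, 2], y = -3*u**2 + 8*u + 4 is on top; that piece has area ∫[0,2] (-3*u**2 + 6*u) du = 4.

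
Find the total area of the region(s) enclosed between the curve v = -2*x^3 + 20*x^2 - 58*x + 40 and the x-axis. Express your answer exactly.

71/3

The curve meets the x-axis where -2*x^3 + 20*x^2 - 58*x + 40 = 0, i.e. -2*(x - 5)*(x - 4)*(x - 1) = 0, at x = 1, 4, 5.
On [1, 4] the curve lies below the axis; ∫[1,4] (-2*x^3 + 20*x^2 - 58*x + 40) dx = -45/2, giving area 45/2.
On [4, 5] the curve lies above the axis; ∫[4,5] (-2*x^3 + 20*x^2 - 58*x + 40) dx = 7/6, giving area 7/6.
Total area = 45/2 + 7/6 = 71/3.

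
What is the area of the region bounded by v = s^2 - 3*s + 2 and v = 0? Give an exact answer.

Set the curves equal: s^2 - 3*s + 2 = 0, so s^2 - 3*s + 2 = 0, which factors as (s - 2)*(s - 1) = 0. The curves meet at s = 1, 2.
On [1, 2], v = 0 is on top; that piece has area ∫[1,2] (-(s^2 - 3*s + 2)) ds = 1/6.

1/6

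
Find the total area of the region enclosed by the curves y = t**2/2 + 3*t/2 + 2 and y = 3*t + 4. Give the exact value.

125/12

Set the curves equal: t**2/2 + 3*t/2 + 2 = 3*t + 4, so t**2/2 - 3*t/2 - 2 = 0, which factors as (t - 4)*(t + 1)/2 = 0. The curves meet at t = -1, 4.
On [-1, 4], y = 3*t + 4 is on top; that piece has area ∫[-1,4] (-(t**2/2 - 3*t/2 - 2)) dt = 125/12.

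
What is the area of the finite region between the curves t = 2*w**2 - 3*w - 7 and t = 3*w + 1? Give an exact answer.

Both boundary curves give t as a function of w, so integrate with respect to w. Setting them equal: 2*w**2 - 6*w - 8 = 0, i.e. 2*(w - 4)*(w + 1) = 0, so they meet at w = -1, 4.
For w in [-1, 4], t = 2*w**2 - 3*w - 7 is on the left; area = ∫[-1,4] (-(2*w**2 - 6*w - 8)) dw = 125/3.

125/3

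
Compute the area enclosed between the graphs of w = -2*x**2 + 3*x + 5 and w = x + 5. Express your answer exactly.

1/3

Set the curves equal: -2*x**2 + 3*x + 5 = x + 5, so -2*x**2 + 2*x = 0, which factors as -2*x*(x - 1) = 0. The curves meet at x = 0, 1.
On [0, 1], w = -2*x**2 + 3*x + 5 is on top; that piece has area ∫[0,1] (-2*x**2 + 2*x) dx = 1/3.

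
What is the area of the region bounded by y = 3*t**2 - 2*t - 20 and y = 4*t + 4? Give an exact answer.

108

Set the curves equal: 3*t**2 - 2*t - 20 = 4*t + 4, so 3*t**2 - 6*t - 24 = 0, which factors as 3*(t - 4)*(t + 2) = 0. The curves meet at t = -2, 4.
On [-2, 4], y = 4*t + 4 is on top; that piece has area ∫[-2,4] (-(3*t**2 - 6*t - 24)) dt = 108.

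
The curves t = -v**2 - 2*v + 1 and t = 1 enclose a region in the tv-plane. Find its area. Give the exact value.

Both boundary curves give t as a function of v, so integrate with respect to v. Setting them equal: -v**2 - 2*v = 0, i.e. -v*(v + 2) = 0, so they meet at v = -2, 0.
For v in [-2, 0], t = -v**2 - 2*v + 1 is on the right; area = ∫[-2,0] (-v**2 - 2*v) dv = 4/3.

4/3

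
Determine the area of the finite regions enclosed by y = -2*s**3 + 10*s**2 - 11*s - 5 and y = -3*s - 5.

Set the curves equal: -2*s**3 + 10*s**2 - 11*s - 5 = -3*s - 5, so -2*s**3 + 10*s**2 - 8*s = 0, which factors as -2*s*(s - 4)*(s - 1) = 0. The curves meet at s = 0, 1, 4.
On [0, 1], y = -3*s - 5 is on top; that piece has area ∫[0,1] (-(-2*s**3 + 10*s**2 - 8*s)) ds = 7/6.
On [1, 4], y = -2*s**3 + 10*s**2 - 11*s - 5 is on top; that piece has area ∫[1,4] (-2*s**3 + 10*s**2 - 8*s) ds = 45/2.
Total enclosed area = 7/6 + 45/2 = 71/3.

71/3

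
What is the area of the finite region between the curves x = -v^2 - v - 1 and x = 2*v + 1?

1/6

Both boundary curves give x as a function of v, so integrate with respect to v. Setting them equal: -v^2 - 3*v - 2 = 0, i.e. -(v + 1)*(v + 2) = 0, so they meet at v = -2, -1.
For v in [-2, -1], x = -v^2 - v - 1 is on the right; area = ∫[-2,-1] (-v^2 - 3*v - 2) dv = 1/6.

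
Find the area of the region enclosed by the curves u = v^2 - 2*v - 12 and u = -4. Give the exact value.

36

Both boundary curves give u as a function of v, so integrate with respect to v. Setting them equal: v^2 - 2*v - 8 = 0, i.e. (v - 4)*(v + 2) = 0, so they meet at v = -2, 4.
For v in [-2, 4], u = v^2 - 2*v - 12 is on the left; area = ∫[-2,4] (-(v^2 - 2*v - 8)) dv = 36.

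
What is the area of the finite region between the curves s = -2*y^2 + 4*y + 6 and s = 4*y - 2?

64/3

Both boundary curves give s as a function of y, so integrate with respect to y. Setting them equal: -2*y^2 + 8 = 0, i.e. -2*(y - 2)*(y + 2) = 0, so they meet at y = -2, 2.
For y in [-2, 2], s = -2*y^2 + 4*y + 6 is on the right; area = ∫[-2,2] (-2*y^2 + 8) dy = 64/3.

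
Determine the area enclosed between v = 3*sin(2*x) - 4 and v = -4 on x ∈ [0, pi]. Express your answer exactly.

The difference (3*sin(2*x) - 4) - (-4) = 3*sin(2*x) changes sign at x = pi/2 inside [0, pi], so split the integral there.
∫[0,pi/2] (3*sin(2*x)) dx = 3.
∫[pi/2,pi] (3*sin(2*x)) dx = -3; the area of that piece is 3.
Total area = 3 + 3 = 6.

6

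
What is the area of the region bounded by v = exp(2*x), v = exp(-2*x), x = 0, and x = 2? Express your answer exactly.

On [0, 2], (exp(2*x)) - (exp(-2*x)) = exp(2*x) - exp(-2*x) is ≥ 0 throughout, so the area is a single integral of |exp(2*x) - exp(-2*x)|.
∫[0,2] (exp(2*x) - exp(-2*x)) dx = -1 + exp(-4)/2 + exp(4)/2.

-1 + exp(-4)/2 + exp(4)/2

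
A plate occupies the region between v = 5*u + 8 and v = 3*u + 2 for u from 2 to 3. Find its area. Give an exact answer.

11

On [2, 3], (5*u + 8) - (3*u + 2) = 2*u + 6 is ≥ 0 throughout, so the area is a single integral of |2*u + 6|.
∫[2,3] (2*u + 6) du = 11.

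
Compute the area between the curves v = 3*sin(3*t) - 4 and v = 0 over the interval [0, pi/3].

On [0, pi/3], (3*sin(3*t) - 4) - (0) = 3*sin(3*t) - 4 is ≤ 0 throughout, so the area is a single integral of |3*sin(3*t) - 4|.
∫[0,pi/3] (3*sin(3*t) - 4) dt = 2 - 4*pi/3; the area of that piece is -2 + 4*pi/3.

-2 + 4*pi/3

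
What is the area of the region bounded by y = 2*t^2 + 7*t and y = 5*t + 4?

Set the curves equal: 2*t^2 + 7*t = 5*t + 4, so 2*t^2 + 2*t - 4 = 0, which factors as 2*(t - 1)*(t + 2) = 0. The curves meet at t = -2, 1.
On [-2, 1], y = 5*t + 4 is on top; that piece has area ∫[-2,1] (-(2*t^2 + 2*t - 4)) dt = 9.

9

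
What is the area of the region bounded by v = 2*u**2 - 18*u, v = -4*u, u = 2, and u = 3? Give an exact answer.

67/3

On [2, 3], (2*u**2 - 18*u) - (-4*u) = 2*u**2 - 14*u is ≤ 0 throughout, so the area is a single integral of |2*u**2 - 14*u|.
∫[2,3] (2*u**2 - 14*u) du = -67/3; the area of that piece is 67/3.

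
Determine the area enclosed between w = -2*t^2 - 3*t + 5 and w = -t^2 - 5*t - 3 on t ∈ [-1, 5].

110/3

The difference (-2*t^2 - 3*t + 5) - (-t^2 - 5*t - 3) = -t^2 + 2*t + 8 changes sign at t = 4 inside [-1, 5], so split the integral there.
∫[-1,4] (-t^2 + 2*t + 8) dt = 100/3.
∫[4,5] (-t^2 + 2*t + 8) dt = -10/3; the area of that piece is 10/3.
Total area = 100/3 + 10/3 = 110/3.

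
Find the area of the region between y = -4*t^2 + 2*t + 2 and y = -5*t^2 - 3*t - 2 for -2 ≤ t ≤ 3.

93/2

The difference (-4*t^2 + 2*t + 2) - (-5*t^2 - 3*t - 2) = t^2 + 5*t + 4 changes sign at t = -1 inside [-2, 3], so split the integral there.
∫[-2,-1] (t^2 + 5*t + 4) dt = -7/6; the area of that piece is 7/6.
∫[-1,3] (t^2 + 5*t + 4) dt = 136/3.
Total area = 7/6 + 136/3 = 93/2.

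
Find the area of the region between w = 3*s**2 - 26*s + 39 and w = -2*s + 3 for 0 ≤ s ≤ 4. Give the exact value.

The difference (3*s**2 - 26*s + 39) - (-2*s + 3) = 3*s**2 - 24*s + 36 changes sign at s = 2 inside [0, 4], so split the integral there.
∫[0,2] (3*s**2 - 24*s + 36) ds = 32.
∫[2,4] (3*s**2 - 24*s + 36) ds = -16; the area of that piece is 16.
Total area = 32 + 16 = 48.

48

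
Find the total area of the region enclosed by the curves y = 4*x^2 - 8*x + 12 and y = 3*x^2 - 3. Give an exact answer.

Set the curves equal: 4*x^2 - 8*x + 12 = 3*x^2 - 3, so x^2 - 8*x + 15 = 0, which factors as (x - 5)*(x - 3) = 0. The curves meet at x = 3, 5.
On [3, 5], y = 3*x^2 - 3 is on top; that piece has area ∫[3,5] (-(x^2 - 8*x + 15)) dx = 4/3.

4/3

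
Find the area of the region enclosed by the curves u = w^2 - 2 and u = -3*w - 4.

1/6

Both boundary curves give u as a function of w, so integrate with respect to w. Setting them equal: w^2 + 3*w + 2 = 0, i.e. (w + 1)*(w + 2) = 0, so they meet at w = -2, -1.
For w in [-2, -1], u = w^2 - 2 is on the left; area = ∫[-2,-1] (-(w^2 + 3*w + 2)) dw = 1/6.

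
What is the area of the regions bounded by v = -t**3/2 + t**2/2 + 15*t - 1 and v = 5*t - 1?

Set the curves equal: -t**3/2 + t**2/2 + 15*t - 1 = 5*t - 1, so -t**3/2 + t**2/2 + 10*t = 0, which factors as -t*(t - 5)*(t + 4)/2 = 0. The curves meet at t = -4, 0, 5.
On [-4, 0], v = 5*t - 1 is on top; that piece has area ∫[-4,0] (-(-t**3/2 + t**2/2 + 10*t)) dt = 112/3.
On [0, 5], v = -t**3/2 + t**2/2 + 15*t - 1 is on top; that piece has area ∫[0,5] (-t**3/2 + t**2/2 + 10*t) dt = 1625/24.
Total enclosed area = 112/3 + 1625/24 = 2521/24.

2521/24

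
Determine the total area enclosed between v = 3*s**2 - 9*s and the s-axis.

27/2

The curve meets the s-axis where 3*s**2 - 9*s = 0, i.e. 3*s*(s - 3) = 0, at s = 0, 3.
On [0, 3] the curve lies below the axis; ∫[0,3] (3*s**2 - 9*s) ds = -27/2, giving area 27/2.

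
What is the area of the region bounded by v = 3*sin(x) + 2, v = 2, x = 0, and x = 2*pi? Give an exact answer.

12

The difference (3*sin(x) + 2) - (2) = 3*sin(x) changes sign at x = pi inside [0, 2*pi], so split the integral there.
∫[0,pi] (3*sin(x)) dx = 6.
∫[pi,2*pi] (3*sin(x)) dx = -6; the area of that piece is 6.
Total area = 6 + 6 = 12.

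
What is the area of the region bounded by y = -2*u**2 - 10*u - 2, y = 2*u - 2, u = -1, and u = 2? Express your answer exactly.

104/3

The difference (-2*u**2 - 10*u - 2) - (2*u - 2) = -2*u**2 - 12*u changes sign at u = 0 inside [-1, 2], so split the integral there.
∫[-1,0] (-2*u**2 - 12*u) du = 16/3.
∫[0,2] (-2*u**2 - 12*u) du = -88/3; the area of that piece is 88/3.
Total area = 16/3 + 88/3 = 104/3.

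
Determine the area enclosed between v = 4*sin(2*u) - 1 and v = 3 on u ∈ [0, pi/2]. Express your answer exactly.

-4 + 2*pi

On [0, pi/2], (4*sin(2*u) - 1) - (3) = 4*sin(2*u) - 4 is ≤ 0 throughout, so the area is a single integral of |4*sin(2*u) - 4|.
∫[0,pi/2] (4*sin(2*u) - 4) du = 4 - 2*pi; the area of that piece is -4 + 2*pi.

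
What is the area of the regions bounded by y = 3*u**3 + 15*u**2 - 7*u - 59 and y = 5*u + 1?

937/4

Set the curves equal: 3*u**3 + 15*u**2 - 7*u - 59 = 5*u + 1, so 3*u**3 + 15*u**2 - 12*u - 60 = 0, which factors as 3*(u - 2)*(u + 2)*(u + 5) = 0. The curves meet at u = -5, -2, 2.
On [-5, -2], y = 3*u**3 + 15*u**2 - 7*u - 59 is on top; that piece has area ∫[-5,-2] (3*u**3 + 15*u**2 - 12*u - 60) du = 297/4.
On [-2, 2], y = 5*u + 1 is on top; that piece has area ∫[-2,2] (-(3*u**3 + 15*u**2 - 12*u - 60)) du = 160.
Total enclosed area = 297/4 + 160 = 937/4.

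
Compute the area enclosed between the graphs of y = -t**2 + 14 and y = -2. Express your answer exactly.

Set the curves equal: -t**2 + 14 = -2, so -t**2 + 16 = 0, which factors as -(t - 4)*(t + 4) = 0. The curves meet at t = -4, 4.
On [-4, 4], y = -t**2 + 14 is on top; that piece has area ∫[-4,4] (-t**2 + 16) dt = 256/3.

256/3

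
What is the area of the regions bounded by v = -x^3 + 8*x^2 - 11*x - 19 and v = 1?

Set the curves equal: -x^3 + 8*x^2 - 11*x - 19 = 1, so -x^3 + 8*x^2 - 11*x - 20 = 0, which factors as -(x - 5)*(x - 4)*(x + 1) = 0. The curves meet at x = -1, 4, 5.
On [-1, 4], v = 1 is on top; that piece has area ∫[-1,4] (-(-x^3 + 8*x^2 - 11*x - 20)) dx = 875/12.
On [4, 5], v = -x^3 + 8*x^2 - 11*x - 19 is on top; that piece has area ∫[4,5] (-x^3 + 8*x^2 - 11*x - 20) dx = 11/12.
Total enclosed area = 875/12 + 11/12 = 443/6.

443/6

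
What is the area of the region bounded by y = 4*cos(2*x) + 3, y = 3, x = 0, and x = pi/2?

4

The difference (4*cos(2*x) + 3) - (3) = 4*cos(2*x) changes sign at x = pi/4 inside [0, pi/2], so split the integral there.
∫[0,pi/4] (4*cos(2*x)) dx = 2.
∫[pi/4,pi/2] (4*cos(2*x)) dx = -2; the area of that piece is 2.
Total area = 2 + 2 = 4.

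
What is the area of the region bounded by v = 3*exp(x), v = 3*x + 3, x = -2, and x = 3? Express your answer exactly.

On [-2, 3], (3*exp(x)) - (3*x + 3) = -3*x + 3*exp(x) - 3 is ≥ 0 throughout, so the area is a single integral of |-3*x + 3*exp(x) - 3|.
∫[-2,3] (-3*x + 3*exp(x) - 3) dx = -45/2 - 3*exp(-2) + 3*exp(3).

-45/2 - 3*exp(-2) + 3*exp(3)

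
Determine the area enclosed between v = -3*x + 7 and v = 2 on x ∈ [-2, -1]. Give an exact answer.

19/2

On [-2, -1], (-3*x + 7) - (2) = -3*x + 5 is ≥ 0 throughout, so the area is a single integral of |-3*x + 5|.
∫[-2,-1] (-3*x + 5) dx = 19/2.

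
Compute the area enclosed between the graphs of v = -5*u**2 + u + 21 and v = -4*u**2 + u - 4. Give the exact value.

500/3

Set the curves equal: -5*u**2 + u + 21 = -4*u**2 + u - 4, so -u**2 + 25 = 0, which factors as -(u - 5)*(u + 5) = 0. The curves meet at u = -5, 5.
On [-5, 5], v = -5*u**2 + u + 21 is on top; that piece has area ∫[-5,5] (-u**2 + 25) du = 500/3.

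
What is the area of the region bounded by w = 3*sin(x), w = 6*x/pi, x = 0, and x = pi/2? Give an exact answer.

On [0, pi/2], (3*sin(x)) - (6*x/pi) = -6*x/pi + 3*sin(x) is ≥ 0 throughout, so the area is a single integral of |-6*x/pi + 3*sin(x)|.
∫[0,pi/2] (-6*x/pi + 3*sin(x)) dx = 3 - 3*pi/4.

3 - 3*pi/4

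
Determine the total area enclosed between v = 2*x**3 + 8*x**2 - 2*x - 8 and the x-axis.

253/6

The curve meets the x-axis where 2*x**3 + 8*x**2 - 2*x - 8 = 0, i.e. 2*(x - 1)*(x + 1)*(x + 4) = 0, at x = -4, -1, 1.
On [-4, -1] the curve lies above the axis; ∫[-4,-1] (2*x**3 + 8*x**2 - 2*x - 8) dx = 63/2, giving area 63/2.
On [-1, 1] the curve lies below the axis; ∫[-1,1] (2*x**3 + 8*x**2 - 2*x - 8) dx = -32/3, giving area 32/3.
Total area = 63/2 + 32/3 = 253/6.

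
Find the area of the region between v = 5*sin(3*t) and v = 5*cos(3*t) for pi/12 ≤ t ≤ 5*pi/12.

10*sqrt(2)/3

On [pi/12, 5*pi/12], (5*sin(3*t)) - (5*cos(3*t)) = 5*sin(3*t) - 5*cos(3*t) is ≥ 0 throughout, so the area is a single integral of |5*sin(3*t) - 5*cos(3*t)|.
∫[pi/12,5*pi/12] (5*sin(3*t) - 5*cos(3*t)) dt = 10*sqrt(2)/3.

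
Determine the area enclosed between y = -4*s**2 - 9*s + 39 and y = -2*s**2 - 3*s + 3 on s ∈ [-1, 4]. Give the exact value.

111

The difference (-4*s**2 - 9*s + 39) - (-2*s**2 - 3*s + 3) = -2*s**2 - 6*s + 36 changes sign at s = 3 inside [-1, 4], so split the integral there.
∫[-1,3] (-2*s**2 - 6*s + 36) ds = 304/3.
∫[3,4] (-2*s**2 - 6*s + 36) ds = -29/3; the area of that piece is 29/3.
Total area = 304/3 + 29/3 = 111.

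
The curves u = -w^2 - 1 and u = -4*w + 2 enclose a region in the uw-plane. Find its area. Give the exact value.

Both boundary curves give u as a function of w, so integrate with respect to w. Setting them equal: -w^2 + 4*w - 3 = 0, i.e. -(w - 3)*(w - 1) = 0, so they meet at w = 1, 3.
For w in [1, 3], u = -w^2 - 1 is on the right; area = ∫[1,3] (-w^2 + 4*w - 3) dw = 4/3.

4/3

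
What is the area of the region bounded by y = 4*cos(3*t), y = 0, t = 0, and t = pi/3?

8/3

The difference (4*cos(3*t)) - (0) = 4*cos(3*t) changes sign at t = pi/6 inside [0, pi/3], so split the integral there.
∫[0,pi/6] (4*cos(3*t)) dt = 4/3.
∫[pi/6,pi/3] (4*cos(3*t)) dt = -4/3; the area of that piece is 4/3.
Total area = 4/3 + 4/3 = 8/3.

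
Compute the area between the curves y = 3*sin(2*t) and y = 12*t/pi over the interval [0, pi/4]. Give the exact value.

On [0, pi/4], (3*sin(2*t)) - (12*t/pi) = -12*t/pi + 3*sin(2*t) is ≥ 0 throughout, so the area is a single integral of |-12*t/pi + 3*sin(2*t)|.
∫[0,pi/4] (-12*t/pi + 3*sin(2*t)) dt = 3/2 - 3*pi/8.

3/2 - 3*pi/8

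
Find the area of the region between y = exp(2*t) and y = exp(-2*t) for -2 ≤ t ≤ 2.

The difference (exp(2*t)) - (exp(-2*t)) = exp(2*t) - exp(-2*t) changes sign at t = 0 inside [-2, 2], so split the integral there.
∫[-2,0] (exp(2*t) - exp(-2*t)) dt = -exp(4)/2 - exp(-4)/2 + 1; the area of that piece is -1 + exp(-4)/2 + exp(4)/2.
∫[0,2] (exp(2*t) - exp(-2*t)) dt = -1 + exp(-4)/2 + exp(4)/2.
Total area = (-1 + exp(-4)/2 + exp(4)/2) + (-1 + exp(-4)/2 + exp(4)/2) = -2 + exp(-4) + exp(4).

-2 + exp(-4) + exp(4)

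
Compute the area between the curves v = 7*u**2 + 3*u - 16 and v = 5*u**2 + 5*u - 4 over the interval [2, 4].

10

The difference (7*u**2 + 3*u - 16) - (5*u**2 + 5*u - 4) = 2*u**2 - 2*u - 12 changes sign at u = 3 inside [2, 4], so split the integral there.
∫[2,3] (2*u**2 - 2*u - 12) du = -13/3; the area of that piece is 13/3.
∫[3,4] (2*u**2 - 2*u - 12) du = 17/3.
Total area = 13/3 + 17/3 = 10.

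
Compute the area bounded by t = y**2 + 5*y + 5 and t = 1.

9/2

Both boundary curves give t as a function of y, so integrate with respect to y. Setting them equal: y**2 + 5*y + 4 = 0, i.e. (y + 1)*(y + 4) = 0, so they meet at y = -4, -1.
For y in [-4, -1], t = y**2 + 5*y + 5 is on the left; area = ∫[-4,-1] (-(y**2 + 5*y + 4)) dy = 9/2.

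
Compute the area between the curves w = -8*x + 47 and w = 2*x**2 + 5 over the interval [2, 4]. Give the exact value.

The difference (-8*x + 47) - (2*x**2 + 5) = -2*x**2 - 8*x + 42 changes sign at x = 3 inside [2, 4], so split the integral there.
∫[2,3] (-2*x**2 - 8*x + 42) dx = 28/3.
∫[3,4] (-2*x**2 - 8*x + 42) dx = -32/3; the area of that piece is 32/3.
Total area = 28/3 + 32/3 = 20.

20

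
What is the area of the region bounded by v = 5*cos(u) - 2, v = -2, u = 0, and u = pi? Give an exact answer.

The difference (5*cos(u) - 2) - (-2) = 5*cos(u) changes sign at u = pi/2 inside [0, pi], so split the integral there.
∫[0,pi/2] (5*cos(u)) du = 5.
∫[pi/2,pi] (5*cos(u)) du = -5; the area of that piece is 5.
Total area = 5 + 5 = 10.

10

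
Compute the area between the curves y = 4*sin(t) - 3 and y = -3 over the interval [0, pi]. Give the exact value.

On [0, pi], (4*sin(t) - 3) - (-3) = 4*sin(t) is ≥ 0 throughout, so the area is a single integral of |4*sin(t)|.
∫[0,pi] (4*sin(t)) dt = 8.

8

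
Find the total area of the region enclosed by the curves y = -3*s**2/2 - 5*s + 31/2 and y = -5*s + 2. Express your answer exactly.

54

Set the curves equal: -3*s**2/2 - 5*s + 31/2 = -5*s + 2, so -3*s**2/2 + 27/2 = 0, which factors as -3*(s - 3)*(s + 3)/2 = 0. The curves meet at s = -3, 3.
On [-3, 3], y = -3*s**2/2 - 5*s + 31/2 is on top; that piece has area ∫[-3,3] (-3*s**2/2 + 27/2) ds = 54.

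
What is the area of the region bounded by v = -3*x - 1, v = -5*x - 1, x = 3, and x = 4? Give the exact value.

7

On [3, 4], (-3*x - 1) - (-5*x - 1) = 2*x is ≥ 0 throughout, so the area is a single integral of |2*x|.
∫[3,4] (2*x) dx = 7.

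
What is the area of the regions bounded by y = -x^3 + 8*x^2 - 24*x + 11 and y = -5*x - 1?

37/12

Set the curves equal: -x^3 + 8*x^2 - 24*x + 11 = -5*x - 1, so -x^3 + 8*x^2 - 19*x + 12 = 0, which factors as -(x - 4)*(x - 3)*(x - 1) = 0. The curves meet at x = 1, 3, 4.
On [1, 3], y = -5*x - 1 is on top; that piece has area ∫[1,3] (-(-x^3 + 8*x^2 - 19*x + 12)) dx = 8/3.
On [3, 4], y = -x^3 + 8*x^2 - 24*x + 11 is on top; that piece has area ∫[3,4] (-x^3 + 8*x^2 - 19*x + 12) dx = 5/12.
Total enclosed area = 8/3 + 5/12 = 37/12.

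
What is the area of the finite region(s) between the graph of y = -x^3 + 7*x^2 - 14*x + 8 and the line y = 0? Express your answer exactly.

37/12

The curve meets the x-axis where -x^3 + 7*x^2 - 14*x + 8 = 0, i.e. -(x - 4)*(x - 2)*(x - 1) = 0, at x = 1, 2, 4.
On [1, 2] the curve lies below the axis; ∫[1,2] (-x^3 + 7*x^2 - 14*x + 8) dx = -5/12, giving area 5/12.
On [2, 4] the curve lies above the axis; ∫[2,4] (-x^3 + 7*x^2 - 14*x + 8) dx = 8/3, giving area 8/3.
Total area = 5/12 + 8/3 = 37/12.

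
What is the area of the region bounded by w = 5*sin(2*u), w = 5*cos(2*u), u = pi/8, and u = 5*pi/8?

5*sqrt(2)

On [pi/8, 5*pi/8], (5*sin(2*u)) - (5*cos(2*u)) = 5*sin(2*u) - 5*cos(2*u) is ≥ 0 throughout, so the area is a single integral of |5*sin(2*u) - 5*cos(2*u)|.
∫[pi/8,5*pi/8] (5*sin(2*u) - 5*cos(2*u)) du = 5*sqrt(2).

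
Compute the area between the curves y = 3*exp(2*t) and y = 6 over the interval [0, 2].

-33/2 + 6*log(2) + 3*exp(4)/2

The difference (3*exp(2*t)) - (6) = 3*exp(2*t) - 6 changes sign at t = log(2)/2 inside [0, 2], so split the integral there.
∫[0,log(2)/2] (3*exp(2*t) - 6) dt = 3/2 - log(8); the area of that piece is -3/2 + log(8).
∫[log(2)/2,2] (3*exp(2*t) - 6) dt = -15 + 3*log(2) + 3*exp(4)/2.
Total area = (-3/2 + log(8)) + (-15 + 3*log(2) + 3*exp(4)/2) = -33/2 + 6*log(2) + 3*exp(4)/2.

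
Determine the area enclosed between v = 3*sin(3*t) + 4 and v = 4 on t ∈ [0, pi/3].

On [0, pi/3], (3*sin(3*t) + 4) - (4) = 3*sin(3*t) is ≥ 0 throughout, so the area is a single integral of |3*sin(3*t)|.
∫[0,pi/3] (3*sin(3*t)) dt = 2.

2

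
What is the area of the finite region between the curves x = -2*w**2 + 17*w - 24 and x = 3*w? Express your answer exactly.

1/3

Both boundary curves give x as a function of w, so integrate with respect to w. Setting them equal: -2*w**2 + 14*w - 24 = 0, i.e. -2*(w - 4)*(w - 3) = 0, so they meet at w = 3, 4.
For w in [3, 4], x = -2*w**2 + 17*w - 24 is on the right; area = ∫[3,4] (-2*w**2 + 14*w - 24) dw = 1/3.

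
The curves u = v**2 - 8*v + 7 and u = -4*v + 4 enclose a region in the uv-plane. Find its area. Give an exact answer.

Both boundary curves give u as a function of v, so integrate with respect to v. Setting them equal: v**2 - 4*v + 3 = 0, i.e. (v - 3)*(v - 1) = 0, so they meet at v = 1, 3.
For v in [1, 3], u = v**2 - 8*v + 7 is on the left; area = ∫[1,3] (-(v**2 - 4*v + 3)) dv = 4/3.

4/3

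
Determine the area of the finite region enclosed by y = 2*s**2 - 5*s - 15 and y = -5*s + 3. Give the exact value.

Set the curves equal: 2*s**2 - 5*s - 15 = -5*s + 3, so 2*s**2 - 18 = 0, which factors as 2*(s - 3)*(s + 3) = 0. The curves meet at s = -3, 3.
On [-3, 3], y = -5*s + 3 is on top; that piece has area ∫[-3,3] (-(2*s**2 - 18)) ds = 72.

72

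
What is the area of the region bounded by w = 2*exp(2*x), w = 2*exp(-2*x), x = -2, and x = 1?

The difference (2*exp(2*x)) - (2*exp(-2*x)) = 2*exp(2*x) - 2*exp(-2*x) changes sign at x = 0 inside [-2, 1], so split the integral there.
∫[-2,0] (2*exp(2*x) - 2*exp(-2*x)) dx = -exp(4) - exp(-4) + 2; the area of that piece is -2 + exp(-4) + exp(4).
∫[0,1] (2*exp(2*x) - 2*exp(-2*x)) dx = -2 + exp(-2) + exp(2).
Total area = (-2 + exp(-4) + exp(4)) + (-2 + exp(-2) + exp(2)) = -4 + exp(-4) + exp(-2) + exp(2) + exp(4).

-4 + exp(-4) + exp(-2) + exp(2) + exp(4)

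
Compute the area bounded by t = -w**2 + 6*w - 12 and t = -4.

4/3

Both boundary curves give t as a function of w, so integrate with respect to w. Setting them equal: -w**2 + 6*w - 8 = 0, i.e. -(w - 4)*(w - 2) = 0, so they meet at w = 2, 4.
For w in [2, 4], t = -w**2 + 6*w - 12 is on the right; area = ∫[2,4] (-w**2 + 6*w - 8) dw = 4/3.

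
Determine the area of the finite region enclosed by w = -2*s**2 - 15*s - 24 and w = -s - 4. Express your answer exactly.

Set the curves equal: -2*s**2 - 15*s - 24 = -s - 4, so -2*s**2 - 14*s - 20 = 0, which factors as -2*(s + 2)*(s + 5) = 0. The curves meet at s = -5, -2.
On [-5, -2], w = -2*s**2 - 15*s - 24 is on top; that piece has area ∫[-5,-2] (-2*s**2 - 14*s - 20) ds = 9.

9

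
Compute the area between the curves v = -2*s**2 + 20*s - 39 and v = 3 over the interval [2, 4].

The difference (-2*s**2 + 20*s - 39) - (3) = -2*s**2 + 20*s - 42 changes sign at s = 3 inside [2, 4], so split the integral there.
∫[2,3] (-2*s**2 + 20*s - 42) ds = -14/3; the area of that piece is 14/3.
∫[3,4] (-2*s**2 + 20*s - 42) ds = 10/3.
Total area = 14/3 + 10/3 = 8.

8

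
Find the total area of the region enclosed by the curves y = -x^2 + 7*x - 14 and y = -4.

9/2

Set the curves equal: -x^2 + 7*x - 14 = -4, so -x^2 + 7*x - 10 = 0, which factors as -(x - 5)*(x - 2) = 0. The curves meet at x = 2, 5.
On [2, 5], y = -x^2 + 7*x - 14 is on top; that piece has area ∫[2,5] (-x^2 + 7*x - 10) dx = 9/2.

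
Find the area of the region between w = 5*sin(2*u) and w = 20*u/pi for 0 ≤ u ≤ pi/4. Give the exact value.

On [0, pi/4], (5*sin(2*u)) - (20*u/pi) = -20*u/pi + 5*sin(2*u) is ≥ 0 throughout, so the area is a single integral of |-20*u/pi + 5*sin(2*u)|.
∫[0,pi/4] (-20*u/pi + 5*sin(2*u)) du = 5/2 - 5*pi/8.

5/2 - 5*pi/8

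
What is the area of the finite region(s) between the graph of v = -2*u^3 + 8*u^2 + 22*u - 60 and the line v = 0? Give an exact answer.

863/3

The curve meets the u-axis where -2*u^3 + 8*u^2 + 22*u - 60 = 0, i.e. -2*(u - 5)*(u - 2)*(u + 3) = 0, at u = -3, 2, 5.
On [-3, 2] the curve lies below the axis; ∫[-3,2] (-2*u^3 + 8*u^2 + 22*u - 60) du = -1375/6, giving area 1375/6.
On [2, 5] the curve lies above the axis; ∫[2,5] (-2*u^3 + 8*u^2 + 22*u - 60) du = 117/2, giving area 117/2.
Total area = 1375/6 + 117/2 = 863/3.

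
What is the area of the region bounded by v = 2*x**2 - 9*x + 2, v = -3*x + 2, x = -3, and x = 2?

The difference (2*x**2 - 9*x + 2) - (-3*x + 2) = 2*x**2 - 6*x changes sign at x = 0 inside [-3, 2], so split the integral there.
∫[-3,0] (2*x**2 - 6*x) dx = 45.
∫[0,2] (2*x**2 - 6*x) dx = -20/3; the area of that piece is 20/3.
Total area = 45 + 20/3 = 155/3.

155/3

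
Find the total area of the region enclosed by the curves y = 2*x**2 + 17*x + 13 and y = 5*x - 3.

Set the curves equal: 2*x**2 + 17*x + 13 = 5*x - 3, so 2*x**2 + 12*x + 16 = 0, which factors as 2*(x + 2)*(x + 4) = 0. The curves meet at x = -4, -2.
On [-4, -2], y = 5*x - 3 is on top; that piece has area ∫[-4,-2] (-(2*x**2 + 12*x + 16)) dx = 8/3.

8/3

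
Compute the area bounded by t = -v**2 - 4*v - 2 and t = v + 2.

Both boundary curves give t as a function of v, so integrate with respect to v. Setting them equal: -v**2 - 5*v - 4 = 0, i.e. -(v + 1)*(v + 4) = 0, so they meet at v = -4, -1.
For v in [-4, -1], t = -v**2 - 4*v - 2 is on the right; area = ∫[-4,-1] (-v**2 - 5*v - 4) dv = 9/2.

9/2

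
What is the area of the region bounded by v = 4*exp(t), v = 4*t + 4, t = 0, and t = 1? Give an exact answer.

On [0, 1], (4*exp(t)) - (4*t + 4) = -4*t + 4*exp(t) - 4 is ≥ 0 throughout, so the area is a single integral of |-4*t + 4*exp(t) - 4|.
∫[0,1] (-4*t + 4*exp(t) - 4) dt = -10 + 4*exp(1).

-10 + 4*exp(1)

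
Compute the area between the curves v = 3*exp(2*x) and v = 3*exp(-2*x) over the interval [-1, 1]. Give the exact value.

-6 + 3*exp(-2) + 3*exp(2)

The difference (3*exp(2*x)) - (3*exp(-2*x)) = 3*exp(2*x) - 3*exp(-2*x) changes sign at x = 0 inside [-1, 1], so split the integral there.
∫[-1,0] (3*exp(2*x) - 3*exp(-2*x)) dx = -3*exp(2)/2 - 3*exp(-2)/2 + 3; the area of that piece is -3 + 3*exp(-2)/2 + 3*exp(2)/2.
∫[0,1] (3*exp(2*x) - 3*exp(-2*x)) dx = -3 + 3*exp(-2)/2 + 3*exp(2)/2.
Total area = (-3 + 3*exp(-2)/2 + 3*exp(2)/2) + (-3 + 3*exp(-2)/2 + 3*exp(2)/2) = -6 + 3*exp(-2) + 3*exp(2).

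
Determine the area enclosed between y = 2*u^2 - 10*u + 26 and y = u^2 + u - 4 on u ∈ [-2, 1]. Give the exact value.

219/2

On [-2, 1], (2*u^2 - 10*u + 26) - (u^2 + u - 4) = u^2 - 11*u + 30 is ≥ 0 throughout, so the area is a single integral of |u^2 - 11*u + 30|.
∫[-2,1] (u^2 - 11*u + 30) du = 219/2.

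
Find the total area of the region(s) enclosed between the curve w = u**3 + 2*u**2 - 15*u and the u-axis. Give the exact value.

The curve meets the u-axis where u**3 + 2*u**2 - 15*u = 0, i.e. u*(u - 3)*(u + 5) = 0, at u = -5, 0, 3.
On [-5, 0] the curve lies above the axis; ∫[-5,0] (u**3 + 2*u**2 - 15*u) du = 1375/12, giving area 1375/12.
On [0, 3] the curve lies below the axis; ∫[0,3] (u**3 + 2*u**2 - 15*u) du = -117/4, giving area 117/4.
Total area = 1375/12 + 117/4 = 863/6.

863/6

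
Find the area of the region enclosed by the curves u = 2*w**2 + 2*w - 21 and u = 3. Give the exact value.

343/3

Both boundary curves give u as a function of w, so integrate with respect to w. Setting them equal: 2*w**2 + 2*w - 24 = 0, i.e. 2*(w - 3)*(w + 4) = 0, so they meet at w = -4, 3.
For w in [-4, 3], u = 2*w**2 + 2*w - 21 is on the left; area = ∫[-4,3] (-(2*w**2 + 2*w - 24)) dw = 343/3.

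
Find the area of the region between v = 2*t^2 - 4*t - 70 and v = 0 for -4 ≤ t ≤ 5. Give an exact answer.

522

On [-4, 5], (2*t^2 - 4*t - 70) - (0) = 2*t^2 - 4*t - 70 is ≤ 0 throughout, so the area is a single integral of |2*t^2 - 4*t - 70|.
∫[-4,5] (2*t^2 - 4*t - 70) dt = -522; the area of that piece is 522.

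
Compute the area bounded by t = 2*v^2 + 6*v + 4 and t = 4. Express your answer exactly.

Both boundary curves give t as a function of v, so integrate with respect to v. Setting them equal: 2*v^2 + 6*v = 0, i.e. 2*v*(v + 3) = 0, so they meet at v = -3, 0.
For v in [-3, 0], t = 2*v^2 + 6*v + 4 is on the left; area = ∫[-3,0] (-(2*v^2 + 6*v)) dv = 9.

9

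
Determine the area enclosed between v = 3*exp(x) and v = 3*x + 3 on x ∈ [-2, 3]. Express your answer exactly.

On [-2, 3], (3*exp(x)) - (3*x + 3) = -3*x + 3*exp(x) - 3 is ≥ 0 throughout, so the area is a single integral of |-3*x + 3*exp(x) - 3|.
∫[-2,3] (-3*x + 3*exp(x) - 3) dx = -45/2 - 3*exp(-2) + 3*exp(3).

-45/2 - 3*exp(-2) + 3*exp(3)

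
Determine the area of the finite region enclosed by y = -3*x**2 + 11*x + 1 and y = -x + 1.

32

Set the curves equal: -3*x**2 + 11*x + 1 = -x + 1, so -3*x**2 + 12*x = 0, which factors as -3*x*(x - 4) = 0. The curves meet at x = 0, 4.
On [0, 4], y = -3*x**2 + 11*x + 1 is on top; that piece has area ∫[0,4] (-3*x**2 + 12*x) dx = 32.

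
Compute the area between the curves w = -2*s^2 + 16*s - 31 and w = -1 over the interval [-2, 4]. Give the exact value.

The difference (-2*s^2 + 16*s - 31) - (-1) = -2*s^2 + 16*s - 30 changes sign at s = 3 inside [-2, 4], so split the integral there.
∫[-2,3] (-2*s^2 + 16*s - 30) ds = -400/3; the area of that piece is 400/3.
∫[3,4] (-2*s^2 + 16*s - 30) ds = 4/3.
Total area = 400/3 + 4/3 = 404/3.

404/3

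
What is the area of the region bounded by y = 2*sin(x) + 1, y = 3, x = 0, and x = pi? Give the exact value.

On [0, pi], (2*sin(x) + 1) - (3) = 2*sin(x) - 2 is ≤ 0 throughout, so the area is a single integral of |2*sin(x) - 2|.
∫[0,pi] (2*sin(x) - 2) dx = 4 - 2*pi; the area of that piece is -4 + 2*pi.

-4 + 2*pi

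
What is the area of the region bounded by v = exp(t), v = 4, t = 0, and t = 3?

The difference (exp(t)) - (4) = exp(t) - 4 changes sign at t = log(4) inside [0, 3], so split the integral there.
∫[0,log(4)] (exp(t) - 4) dt = 3 - log(256); the area of that piece is -3 + log(256).
∫[log(4),3] (exp(t) - 4) dt = -16 + 8*log(2) + exp(3).
Total area = (-3 + log(256)) + (-16 + 8*log(2) + exp(3)) = -19 + 16*log(2) + exp(3).

-19 + 16*log(2) + exp(3)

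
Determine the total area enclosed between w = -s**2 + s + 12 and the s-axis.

The curve meets the s-axis where -s**2 + s + 12 = 0, i.e. -(s - 4)*(s + 3) = 0, at s = -3, 4.
On [-3, 4] the curve lies above the axis; ∫[-3,4] (-s**2 + s + 12) ds = 343/6, giving area 343/6.

343/6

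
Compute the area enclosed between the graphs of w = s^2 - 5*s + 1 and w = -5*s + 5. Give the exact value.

Set the curves equal: s^2 - 5*s + 1 = -5*s + 5, so s^2 - 4 = 0, which factors as (s - 2)*(s + 2) = 0. The curves meet at s = -2, 2.
On [-2, 2], w = -5*s + 5 is on top; that piece has area ∫[-2,2] (-(s^2 - 4)) ds = 32/3.

32/3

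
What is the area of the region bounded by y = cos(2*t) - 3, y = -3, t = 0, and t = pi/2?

The difference (cos(2*t) - 3) - (-3) = cos(2*t) changes sign at t = pi/4 inside [0, pi/2], so split the integral there.
∫[0,pi/4] (cos(2*t)) dt = 1/2.
∫[pi/4,pi/2] (cos(2*t)) dt = -1/2; the area of that piece is 1/2.
Total area = 1/2 + 1/2 = 1.

1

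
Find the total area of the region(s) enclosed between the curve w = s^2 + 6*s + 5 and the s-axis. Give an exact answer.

The curve meets the s-axis where s^2 + 6*s + 5 = 0, i.e. (s + 1)*(s + 5) = 0, at s = -5, -1.
On [-5, -1] the curve lies below the axis; ∫[-5,-1] (s^2 + 6*s + 5) ds = -32/3, giving area 32/3.

32/3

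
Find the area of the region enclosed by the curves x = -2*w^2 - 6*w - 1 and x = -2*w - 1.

8/3

Both boundary curves give x as a function of w, so integrate with respect to w. Setting them equal: -2*w^2 - 4*w = 0, i.e. -2*w*(w + 2) = 0, so they meet at w = -2, 0.
For w in [-2, 0], x = -2*w^2 - 6*w - 1 is on the right; area = ∫[-2,0] (-2*w^2 - 4*w) dw = 8/3.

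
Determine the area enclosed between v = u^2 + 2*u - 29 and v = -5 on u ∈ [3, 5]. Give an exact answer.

The difference (u^2 + 2*u - 29) - (-5) = u^2 + 2*u - 24 changes sign at u = 4 inside [3, 5], so split the integral there.
∫[3,4] (u^2 + 2*u - 24) du = -14/3; the area of that piece is 14/3.
∫[4,5] (u^2 + 2*u - 24) du = 16/3.
Total area = 14/3 + 16/3 = 10.

10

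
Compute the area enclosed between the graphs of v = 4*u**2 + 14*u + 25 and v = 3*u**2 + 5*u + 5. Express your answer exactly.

Set the curves equal: 4*u**2 + 14*u + 25 = 3*u**2 + 5*u + 5, so u**2 + 9*u + 20 = 0, which factors as (u + 4)*(u + 5) = 0. The curves meet at u = -5, -4.
On [-5, -4], v = 3*u**2 + 5*u + 5 is on top; that piece has area ∫[-5,-4] (-(u**2 + 9*u + 20)) du = 1/6.

1/6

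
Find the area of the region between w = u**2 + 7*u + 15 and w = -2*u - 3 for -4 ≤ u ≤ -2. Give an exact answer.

The difference (u**2 + 7*u + 15) - (-2*u - 3) = u**2 + 9*u + 18 changes sign at u = -3 inside [-4, -2], so split the integral there.
∫[-4,-3] (u**2 + 9*u + 18) du = -7/6; the area of that piece is 7/6.
∫[-3,-2] (u**2 + 9*u + 18) du = 11/6.
Total area = 7/6 + 11/6 = 3.

3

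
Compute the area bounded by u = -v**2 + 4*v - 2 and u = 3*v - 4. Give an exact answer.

Both boundary curves give u as a function of v, so integrate with respect to v. Setting them equal: -v**2 + v + 2 = 0, i.e. -(v - 2)*(v + 1) = 0, so they meet at v = -1, 2.
For v in [-1, 2], u = -v**2 + 4*v - 2 is on the right; area = ∫[-1,2] (-v**2 + v + 2) dv = 9/2.

9/2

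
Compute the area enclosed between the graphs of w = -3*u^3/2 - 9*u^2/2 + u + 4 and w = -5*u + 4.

393/8

Set the curves equal: -3*u^3/2 - 9*u^2/2 + u + 4 = -5*u + 4, so -3*u^3/2 - 9*u^2/2 + 6*u = 0, which factors as -3*u*(u - 1)*(u + 4)/2 = 0. The curves meet at u = -4, 0, 1.
On [-4, 0], w = -5*u + 4 is on top; that piece has area ∫[-4,0] (-(-3*u^3/2 - 9*u^2/2 + 6*u)) du = 48.
On [0, 1], w = -3*u^3/2 - 9*u^2/2 + u + 4 is on top; that piece has area ∫[0,1] (-3*u^3/2 - 9*u^2/2 + 6*u) du = 9/8.
Total enclosed area = 48 + 9/8 = 393/8.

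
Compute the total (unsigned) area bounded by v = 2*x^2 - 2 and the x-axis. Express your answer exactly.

8/3

The curve meets the x-axis where 2*x^2 - 2 = 0, i.e. 2*(x - 1)*(x + 1) = 0, at x = -1, 1.
On [-1, 1] the curve lies below the axis; ∫[-1,1] (2*x^2 - 2) dx = -8/3, giving area 8/3.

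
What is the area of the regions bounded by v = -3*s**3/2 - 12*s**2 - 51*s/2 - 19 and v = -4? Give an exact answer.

Set the curves equal: -3*s**3/2 - 12*s**2 - 51*s/2 - 19 = -4, so -3*s**3/2 - 12*s**2 - 51*s/2 - 15 = 0, which factors as -3*(s + 1)*(s + 2)*(s + 5)/2 = 0. The curves meet at s = -5, -2, -1.
On [-5, -2], v = -4 is on top; that piece has area ∫[-5,-2] (-(-3*s**3/2 - 12*s**2 - 51*s/2 - 15)) ds = 135/8.
On [-2, -1], v = -3*s**3/2 - 12*s**2 - 51*s/2 - 19 is on top; that piece has area ∫[-2,-1] (-3*s**3/2 - 12*s**2 - 51*s/2 - 15) ds = 7/8.
Total enclosed area = 135/8 + 7/8 = 71/4.

71/4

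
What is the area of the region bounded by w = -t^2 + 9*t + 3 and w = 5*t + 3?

32/3

Set the curves equal: -t^2 + 9*t + 3 = 5*t + 3, so -t^2 + 4*t = 0, which factors as -t*(t - 4) = 0. The curves meet at t = 0, 4.
On [0, 4], w = -t^2 + 9*t + 3 is on top; that piece has area ∫[0,4] (-t^2 + 4*t) dt = 32/3.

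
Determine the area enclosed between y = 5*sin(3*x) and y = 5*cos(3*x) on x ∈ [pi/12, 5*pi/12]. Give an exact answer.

10*sqrt(2)/3

On [pi/12, 5*pi/12], (5*sin(3*x)) - (5*cos(3*x)) = 5*sin(3*x) - 5*cos(3*x) is ≥ 0 throughout, so the area is a single integral of |5*sin(3*x) - 5*cos(3*x)|.
∫[pi/12,5*pi/12] (5*sin(3*x) - 5*cos(3*x)) dx = 10*sqrt(2)/3.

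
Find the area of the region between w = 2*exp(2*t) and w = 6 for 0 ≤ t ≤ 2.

-17 + 6*log(3) + exp(4)

The difference (2*exp(2*t)) - (6) = 2*exp(2*t) - 6 changes sign at t = log(3)/2 inside [0, 2], so split the integral there.
∫[0,log(3)/2] (2*exp(2*t) - 6) dt = 2 - log(27); the area of that piece is -2 + log(27).
∫[log(3)/2,2] (2*exp(2*t) - 6) dt = -15 + 3*log(3) + exp(4).
Total area = (-2 + log(27)) + (-15 + 3*log(3) + exp(4)) = -17 + 6*log(3) + exp(4).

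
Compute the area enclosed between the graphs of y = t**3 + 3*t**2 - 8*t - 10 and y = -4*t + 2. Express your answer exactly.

131/4

Set the curves equal: t**3 + 3*t**2 - 8*t - 10 = -4*t + 2, so t**3 + 3*t**2 - 4*t - 12 = 0, which factors as (t - 2)*(t + 2)*(t + 3) = 0. The curves meet at t = -3, -2, 2.
On [-3, -2], y = t**3 + 3*t**2 - 8*t - 10 is on top; that piece has area ∫[-3,-2] (t**3 + 3*t**2 - 4*t - 12) dt = 3/4.
On [-2, 2], y = -4*t + 2 is on top; that piece has area ∫[-2,2] (-(t**3 + 3*t**2 - 4*t - 12)) dt = 32.
Total enclosed area = 3/4 + 32 = 131/4.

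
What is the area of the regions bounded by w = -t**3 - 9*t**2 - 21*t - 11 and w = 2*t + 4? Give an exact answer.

8

Set the curves equal: -t**3 - 9*t**2 - 21*t - 11 = 2*t + 4, so -t**3 - 9*t**2 - 23*t - 15 = 0, which factors as -(t + 1)*(t + 3)*(t + 5) = 0. The curves meet at t = -5, -3, -1.
On [-5, -3], w = 2*t + 4 is on top; that piece has area ∫[-5,-3] (-(-t**3 - 9*t**2 - 23*t - 15)) dt = 4.
On [-3, -1], w = -t**3 - 9*t**2 - 21*t - 11 is on top; that piece has area ∫[-3,-1] (-t**3 - 9*t**2 - 23*t - 15) dt = 4.
Total enclosed area = 4 + 4 = 8.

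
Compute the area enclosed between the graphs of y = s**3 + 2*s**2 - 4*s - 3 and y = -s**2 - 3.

131/4

Set the curves equal: s**3 + 2*s**2 - 4*s - 3 = -s**2 - 3, so s**3 + 3*s**2 - 4*s = 0, which factors as s*(s - 1)*(s + 4) = 0. The curves meet at s = -4, 0, 1.
On [-4, 0], y = s**3 + 2*s**2 - 4*s - 3 is on top; that piece has area ∫[-4,0] (s**3 + 3*s**2 - 4*s) ds = 32.
On [0, 1], y = -s**2 - 3 is on top; that piece has area ∫[0,1] (-(s**3 + 3*s**2 - 4*s)) ds = 3/4.
Total enclosed area = 32 + 3/4 = 131/4.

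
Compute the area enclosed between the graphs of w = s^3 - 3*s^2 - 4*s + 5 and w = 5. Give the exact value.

131/4

Set the curves equal: s^3 - 3*s^2 - 4*s + 5 = 5, so s^3 - 3*s^2 - 4*s = 0, which factors as s*(s - 4)*(s + 1) = 0. The curves meet at s = -1, 0, 4.
On [-1, 0], w = s^3 - 3*s^2 - 4*s + 5 is on top; that piece has area ∫[-1,0] (s^3 - 3*s^2 - 4*s) ds = 3/4.
On [0, 4], w = 5 is on top; that piece has area ∫[0,4] (-(s^3 - 3*s^2 - 4*s)) ds = 32.
Total enclosed area = 3/4 + 32 = 131/4.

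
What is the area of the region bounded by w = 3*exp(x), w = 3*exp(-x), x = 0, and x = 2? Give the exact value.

On [0, 2], (3*exp(x)) - (3*exp(-x)) = 3*exp(x) - 3*exp(-x) is ≥ 0 throughout, so the area is a single integral of |3*exp(x) - 3*exp(-x)|.
∫[0,2] (3*exp(x) - 3*exp(-x)) dx = -6 + 3*exp(-2) + 3*exp(2).

-6 + 3*exp(-2) + 3*exp(2)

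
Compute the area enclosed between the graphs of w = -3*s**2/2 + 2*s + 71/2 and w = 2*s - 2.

Set the curves equal: -3*s**2/2 + 2*s + 71/2 = 2*s - 2, so -3*s**2/2 + 75/2 = 0, which factors as -3*(s - 5)*(s + 5)/2 = 0. The curves meet at s = -5, 5.
On [-5, 5], w = -3*s**2/2 + 2*s + 71/2 is on top; that piece has area ∫[-5,5] (-3*s**2/2 + 75/2) ds = 250.

250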